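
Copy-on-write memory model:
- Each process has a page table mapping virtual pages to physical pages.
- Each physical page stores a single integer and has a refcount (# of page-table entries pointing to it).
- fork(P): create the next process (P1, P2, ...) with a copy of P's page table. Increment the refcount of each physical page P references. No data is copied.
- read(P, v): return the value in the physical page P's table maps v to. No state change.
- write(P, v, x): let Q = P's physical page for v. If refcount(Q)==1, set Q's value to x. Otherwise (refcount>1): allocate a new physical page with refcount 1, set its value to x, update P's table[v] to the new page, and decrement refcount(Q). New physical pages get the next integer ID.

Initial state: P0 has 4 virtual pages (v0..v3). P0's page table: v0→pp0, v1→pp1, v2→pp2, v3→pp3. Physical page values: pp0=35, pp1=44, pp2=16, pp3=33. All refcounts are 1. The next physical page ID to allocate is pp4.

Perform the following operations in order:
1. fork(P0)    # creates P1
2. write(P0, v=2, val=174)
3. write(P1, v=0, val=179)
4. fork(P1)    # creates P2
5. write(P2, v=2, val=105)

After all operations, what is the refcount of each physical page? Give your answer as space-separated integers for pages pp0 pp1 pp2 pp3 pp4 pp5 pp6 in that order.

Op 1: fork(P0) -> P1. 4 ppages; refcounts: pp0:2 pp1:2 pp2:2 pp3:2
Op 2: write(P0, v2, 174). refcount(pp2)=2>1 -> COPY to pp4. 5 ppages; refcounts: pp0:2 pp1:2 pp2:1 pp3:2 pp4:1
Op 3: write(P1, v0, 179). refcount(pp0)=2>1 -> COPY to pp5. 6 ppages; refcounts: pp0:1 pp1:2 pp2:1 pp3:2 pp4:1 pp5:1
Op 4: fork(P1) -> P2. 6 ppages; refcounts: pp0:1 pp1:3 pp2:2 pp3:3 pp4:1 pp5:2
Op 5: write(P2, v2, 105). refcount(pp2)=2>1 -> COPY to pp6. 7 ppages; refcounts: pp0:1 pp1:3 pp2:1 pp3:3 pp4:1 pp5:2 pp6:1

Answer: 1 3 1 3 1 2 1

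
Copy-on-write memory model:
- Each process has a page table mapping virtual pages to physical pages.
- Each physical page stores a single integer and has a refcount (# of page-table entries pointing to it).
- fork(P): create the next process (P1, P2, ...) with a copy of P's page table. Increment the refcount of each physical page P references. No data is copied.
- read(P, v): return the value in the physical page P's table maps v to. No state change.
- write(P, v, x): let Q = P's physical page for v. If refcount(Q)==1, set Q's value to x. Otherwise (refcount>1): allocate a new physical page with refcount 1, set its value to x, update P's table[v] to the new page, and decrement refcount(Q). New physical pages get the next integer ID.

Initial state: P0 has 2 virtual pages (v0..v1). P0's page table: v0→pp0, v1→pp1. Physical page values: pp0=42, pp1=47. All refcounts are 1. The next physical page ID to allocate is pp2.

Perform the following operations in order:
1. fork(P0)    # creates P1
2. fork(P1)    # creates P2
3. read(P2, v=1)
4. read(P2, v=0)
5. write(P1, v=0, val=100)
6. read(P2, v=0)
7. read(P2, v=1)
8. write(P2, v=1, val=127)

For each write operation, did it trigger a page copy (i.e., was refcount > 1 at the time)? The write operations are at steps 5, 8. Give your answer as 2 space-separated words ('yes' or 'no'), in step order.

Op 1: fork(P0) -> P1. 2 ppages; refcounts: pp0:2 pp1:2
Op 2: fork(P1) -> P2. 2 ppages; refcounts: pp0:3 pp1:3
Op 3: read(P2, v1) -> 47. No state change.
Op 4: read(P2, v0) -> 42. No state change.
Op 5: write(P1, v0, 100). refcount(pp0)=3>1 -> COPY to pp2. 3 ppages; refcounts: pp0:2 pp1:3 pp2:1
Op 6: read(P2, v0) -> 42. No state change.
Op 7: read(P2, v1) -> 47. No state change.
Op 8: write(P2, v1, 127). refcount(pp1)=3>1 -> COPY to pp3. 4 ppages; refcounts: pp0:2 pp1:2 pp2:1 pp3:1

yes yes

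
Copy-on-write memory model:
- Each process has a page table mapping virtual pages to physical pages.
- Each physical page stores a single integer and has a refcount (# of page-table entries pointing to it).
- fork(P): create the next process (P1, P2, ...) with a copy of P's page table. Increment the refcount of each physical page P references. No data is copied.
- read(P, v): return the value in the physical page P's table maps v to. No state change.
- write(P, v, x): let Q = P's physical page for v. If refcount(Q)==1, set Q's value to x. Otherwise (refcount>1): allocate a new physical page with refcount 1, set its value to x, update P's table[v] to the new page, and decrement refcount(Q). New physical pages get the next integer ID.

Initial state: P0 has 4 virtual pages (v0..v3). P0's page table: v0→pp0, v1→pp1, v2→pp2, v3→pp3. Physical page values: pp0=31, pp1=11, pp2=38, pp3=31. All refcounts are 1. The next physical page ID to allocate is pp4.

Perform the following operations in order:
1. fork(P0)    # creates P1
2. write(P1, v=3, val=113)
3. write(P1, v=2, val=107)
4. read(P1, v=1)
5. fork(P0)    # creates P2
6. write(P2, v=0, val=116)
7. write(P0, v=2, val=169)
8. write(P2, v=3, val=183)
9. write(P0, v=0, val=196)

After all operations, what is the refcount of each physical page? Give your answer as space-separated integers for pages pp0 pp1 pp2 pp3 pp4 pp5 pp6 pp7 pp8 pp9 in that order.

Answer: 1 3 1 1 1 1 1 1 1 1

Derivation:
Op 1: fork(P0) -> P1. 4 ppages; refcounts: pp0:2 pp1:2 pp2:2 pp3:2
Op 2: write(P1, v3, 113). refcount(pp3)=2>1 -> COPY to pp4. 5 ppages; refcounts: pp0:2 pp1:2 pp2:2 pp3:1 pp4:1
Op 3: write(P1, v2, 107). refcount(pp2)=2>1 -> COPY to pp5. 6 ppages; refcounts: pp0:2 pp1:2 pp2:1 pp3:1 pp4:1 pp5:1
Op 4: read(P1, v1) -> 11. No state change.
Op 5: fork(P0) -> P2. 6 ppages; refcounts: pp0:3 pp1:3 pp2:2 pp3:2 pp4:1 pp5:1
Op 6: write(P2, v0, 116). refcount(pp0)=3>1 -> COPY to pp6. 7 ppages; refcounts: pp0:2 pp1:3 pp2:2 pp3:2 pp4:1 pp5:1 pp6:1
Op 7: write(P0, v2, 169). refcount(pp2)=2>1 -> COPY to pp7. 8 ppages; refcounts: pp0:2 pp1:3 pp2:1 pp3:2 pp4:1 pp5:1 pp6:1 pp7:1
Op 8: write(P2, v3, 183). refcount(pp3)=2>1 -> COPY to pp8. 9 ppages; refcounts: pp0:2 pp1:3 pp2:1 pp3:1 pp4:1 pp5:1 pp6:1 pp7:1 pp8:1
Op 9: write(P0, v0, 196). refcount(pp0)=2>1 -> COPY to pp9. 10 ppages; refcounts: pp0:1 pp1:3 pp2:1 pp3:1 pp4:1 pp5:1 pp6:1 pp7:1 pp8:1 pp9:1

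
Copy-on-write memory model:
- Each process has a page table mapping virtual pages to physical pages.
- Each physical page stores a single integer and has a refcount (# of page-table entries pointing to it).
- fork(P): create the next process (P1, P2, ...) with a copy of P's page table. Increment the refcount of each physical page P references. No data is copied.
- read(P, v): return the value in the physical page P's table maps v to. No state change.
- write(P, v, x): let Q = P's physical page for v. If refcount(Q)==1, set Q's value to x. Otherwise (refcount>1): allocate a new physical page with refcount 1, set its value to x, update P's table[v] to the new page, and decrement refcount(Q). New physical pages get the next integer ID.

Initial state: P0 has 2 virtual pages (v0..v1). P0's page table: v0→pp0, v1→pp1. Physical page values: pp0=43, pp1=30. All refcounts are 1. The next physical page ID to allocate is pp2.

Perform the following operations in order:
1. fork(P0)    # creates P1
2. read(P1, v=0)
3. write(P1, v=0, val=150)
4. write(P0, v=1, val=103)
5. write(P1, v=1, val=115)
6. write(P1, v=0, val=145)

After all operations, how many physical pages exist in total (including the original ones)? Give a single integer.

Op 1: fork(P0) -> P1. 2 ppages; refcounts: pp0:2 pp1:2
Op 2: read(P1, v0) -> 43. No state change.
Op 3: write(P1, v0, 150). refcount(pp0)=2>1 -> COPY to pp2. 3 ppages; refcounts: pp0:1 pp1:2 pp2:1
Op 4: write(P0, v1, 103). refcount(pp1)=2>1 -> COPY to pp3. 4 ppages; refcounts: pp0:1 pp1:1 pp2:1 pp3:1
Op 5: write(P1, v1, 115). refcount(pp1)=1 -> write in place. 4 ppages; refcounts: pp0:1 pp1:1 pp2:1 pp3:1
Op 6: write(P1, v0, 145). refcount(pp2)=1 -> write in place. 4 ppages; refcounts: pp0:1 pp1:1 pp2:1 pp3:1

Answer: 4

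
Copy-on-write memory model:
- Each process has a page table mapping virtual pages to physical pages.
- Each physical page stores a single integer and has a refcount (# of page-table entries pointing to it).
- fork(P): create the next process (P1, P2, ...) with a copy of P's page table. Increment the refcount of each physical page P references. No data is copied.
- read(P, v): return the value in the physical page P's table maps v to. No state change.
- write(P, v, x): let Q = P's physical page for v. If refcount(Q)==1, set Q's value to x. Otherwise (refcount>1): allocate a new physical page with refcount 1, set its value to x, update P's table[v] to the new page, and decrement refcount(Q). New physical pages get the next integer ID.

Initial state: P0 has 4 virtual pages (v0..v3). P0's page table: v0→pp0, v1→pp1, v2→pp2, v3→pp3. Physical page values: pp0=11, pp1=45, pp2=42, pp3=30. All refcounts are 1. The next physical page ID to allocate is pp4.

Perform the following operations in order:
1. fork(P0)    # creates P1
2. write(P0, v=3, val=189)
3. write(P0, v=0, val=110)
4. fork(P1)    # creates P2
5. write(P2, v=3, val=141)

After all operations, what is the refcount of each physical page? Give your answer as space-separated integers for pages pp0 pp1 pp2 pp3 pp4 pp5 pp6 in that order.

Op 1: fork(P0) -> P1. 4 ppages; refcounts: pp0:2 pp1:2 pp2:2 pp3:2
Op 2: write(P0, v3, 189). refcount(pp3)=2>1 -> COPY to pp4. 5 ppages; refcounts: pp0:2 pp1:2 pp2:2 pp3:1 pp4:1
Op 3: write(P0, v0, 110). refcount(pp0)=2>1 -> COPY to pp5. 6 ppages; refcounts: pp0:1 pp1:2 pp2:2 pp3:1 pp4:1 pp5:1
Op 4: fork(P1) -> P2. 6 ppages; refcounts: pp0:2 pp1:3 pp2:3 pp3:2 pp4:1 pp5:1
Op 5: write(P2, v3, 141). refcount(pp3)=2>1 -> COPY to pp6. 7 ppages; refcounts: pp0:2 pp1:3 pp2:3 pp3:1 pp4:1 pp5:1 pp6:1

Answer: 2 3 3 1 1 1 1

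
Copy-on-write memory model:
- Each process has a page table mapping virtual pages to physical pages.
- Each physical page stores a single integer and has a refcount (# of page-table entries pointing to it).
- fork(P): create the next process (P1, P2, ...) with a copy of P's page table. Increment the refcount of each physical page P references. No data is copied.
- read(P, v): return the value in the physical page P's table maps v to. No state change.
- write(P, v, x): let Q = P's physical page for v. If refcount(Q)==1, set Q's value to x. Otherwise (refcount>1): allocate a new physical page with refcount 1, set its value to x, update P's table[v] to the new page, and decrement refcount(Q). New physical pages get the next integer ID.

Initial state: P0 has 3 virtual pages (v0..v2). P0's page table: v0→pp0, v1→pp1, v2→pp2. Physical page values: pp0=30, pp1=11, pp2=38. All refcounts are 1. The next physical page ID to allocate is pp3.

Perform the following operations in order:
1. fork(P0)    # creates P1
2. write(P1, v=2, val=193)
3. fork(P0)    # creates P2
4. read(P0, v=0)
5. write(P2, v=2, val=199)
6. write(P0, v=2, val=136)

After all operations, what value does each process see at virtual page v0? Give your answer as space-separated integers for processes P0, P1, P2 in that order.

Op 1: fork(P0) -> P1. 3 ppages; refcounts: pp0:2 pp1:2 pp2:2
Op 2: write(P1, v2, 193). refcount(pp2)=2>1 -> COPY to pp3. 4 ppages; refcounts: pp0:2 pp1:2 pp2:1 pp3:1
Op 3: fork(P0) -> P2. 4 ppages; refcounts: pp0:3 pp1:3 pp2:2 pp3:1
Op 4: read(P0, v0) -> 30. No state change.
Op 5: write(P2, v2, 199). refcount(pp2)=2>1 -> COPY to pp4. 5 ppages; refcounts: pp0:3 pp1:3 pp2:1 pp3:1 pp4:1
Op 6: write(P0, v2, 136). refcount(pp2)=1 -> write in place. 5 ppages; refcounts: pp0:3 pp1:3 pp2:1 pp3:1 pp4:1
P0: v0 -> pp0 = 30
P1: v0 -> pp0 = 30
P2: v0 -> pp0 = 30

Answer: 30 30 30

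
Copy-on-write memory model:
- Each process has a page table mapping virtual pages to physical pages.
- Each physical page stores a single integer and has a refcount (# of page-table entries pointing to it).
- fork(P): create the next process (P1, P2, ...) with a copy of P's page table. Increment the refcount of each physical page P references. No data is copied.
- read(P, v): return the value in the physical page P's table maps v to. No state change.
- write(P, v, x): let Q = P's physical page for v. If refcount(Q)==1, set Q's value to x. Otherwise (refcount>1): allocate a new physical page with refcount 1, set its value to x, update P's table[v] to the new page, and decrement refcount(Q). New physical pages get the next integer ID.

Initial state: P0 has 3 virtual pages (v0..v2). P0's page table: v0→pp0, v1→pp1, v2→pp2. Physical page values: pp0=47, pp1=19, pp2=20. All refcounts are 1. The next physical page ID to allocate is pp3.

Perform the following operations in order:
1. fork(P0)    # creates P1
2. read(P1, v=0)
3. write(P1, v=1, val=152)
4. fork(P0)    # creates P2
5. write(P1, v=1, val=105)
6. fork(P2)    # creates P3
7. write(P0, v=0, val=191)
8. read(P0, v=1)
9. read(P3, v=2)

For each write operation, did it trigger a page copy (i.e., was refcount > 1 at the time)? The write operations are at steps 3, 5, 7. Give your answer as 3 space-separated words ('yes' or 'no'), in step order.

Op 1: fork(P0) -> P1. 3 ppages; refcounts: pp0:2 pp1:2 pp2:2
Op 2: read(P1, v0) -> 47. No state change.
Op 3: write(P1, v1, 152). refcount(pp1)=2>1 -> COPY to pp3. 4 ppages; refcounts: pp0:2 pp1:1 pp2:2 pp3:1
Op 4: fork(P0) -> P2. 4 ppages; refcounts: pp0:3 pp1:2 pp2:3 pp3:1
Op 5: write(P1, v1, 105). refcount(pp3)=1 -> write in place. 4 ppages; refcounts: pp0:3 pp1:2 pp2:3 pp3:1
Op 6: fork(P2) -> P3. 4 ppages; refcounts: pp0:4 pp1:3 pp2:4 pp3:1
Op 7: write(P0, v0, 191). refcount(pp0)=4>1 -> COPY to pp4. 5 ppages; refcounts: pp0:3 pp1:3 pp2:4 pp3:1 pp4:1
Op 8: read(P0, v1) -> 19. No state change.
Op 9: read(P3, v2) -> 20. No state change.

yes no yes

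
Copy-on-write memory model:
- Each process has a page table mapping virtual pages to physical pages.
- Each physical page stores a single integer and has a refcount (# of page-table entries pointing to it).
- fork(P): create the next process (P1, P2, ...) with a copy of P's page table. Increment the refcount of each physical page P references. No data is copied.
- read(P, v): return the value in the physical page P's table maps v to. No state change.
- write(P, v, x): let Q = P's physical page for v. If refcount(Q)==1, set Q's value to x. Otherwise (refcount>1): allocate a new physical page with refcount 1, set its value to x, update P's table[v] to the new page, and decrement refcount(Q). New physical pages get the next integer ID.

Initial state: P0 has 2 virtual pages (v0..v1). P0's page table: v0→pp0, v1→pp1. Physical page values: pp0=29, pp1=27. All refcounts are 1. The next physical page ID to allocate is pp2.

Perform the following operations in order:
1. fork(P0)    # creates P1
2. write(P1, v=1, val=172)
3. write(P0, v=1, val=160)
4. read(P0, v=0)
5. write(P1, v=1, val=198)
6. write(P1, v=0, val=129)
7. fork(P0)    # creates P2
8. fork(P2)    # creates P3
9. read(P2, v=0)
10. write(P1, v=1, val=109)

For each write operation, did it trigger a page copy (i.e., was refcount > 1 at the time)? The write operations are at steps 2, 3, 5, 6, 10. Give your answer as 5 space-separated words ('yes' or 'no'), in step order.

Op 1: fork(P0) -> P1. 2 ppages; refcounts: pp0:2 pp1:2
Op 2: write(P1, v1, 172). refcount(pp1)=2>1 -> COPY to pp2. 3 ppages; refcounts: pp0:2 pp1:1 pp2:1
Op 3: write(P0, v1, 160). refcount(pp1)=1 -> write in place. 3 ppages; refcounts: pp0:2 pp1:1 pp2:1
Op 4: read(P0, v0) -> 29. No state change.
Op 5: write(P1, v1, 198). refcount(pp2)=1 -> write in place. 3 ppages; refcounts: pp0:2 pp1:1 pp2:1
Op 6: write(P1, v0, 129). refcount(pp0)=2>1 -> COPY to pp3. 4 ppages; refcounts: pp0:1 pp1:1 pp2:1 pp3:1
Op 7: fork(P0) -> P2. 4 ppages; refcounts: pp0:2 pp1:2 pp2:1 pp3:1
Op 8: fork(P2) -> P3. 4 ppages; refcounts: pp0:3 pp1:3 pp2:1 pp3:1
Op 9: read(P2, v0) -> 29. No state change.
Op 10: write(P1, v1, 109). refcount(pp2)=1 -> write in place. 4 ppages; refcounts: pp0:3 pp1:3 pp2:1 pp3:1

yes no no yes no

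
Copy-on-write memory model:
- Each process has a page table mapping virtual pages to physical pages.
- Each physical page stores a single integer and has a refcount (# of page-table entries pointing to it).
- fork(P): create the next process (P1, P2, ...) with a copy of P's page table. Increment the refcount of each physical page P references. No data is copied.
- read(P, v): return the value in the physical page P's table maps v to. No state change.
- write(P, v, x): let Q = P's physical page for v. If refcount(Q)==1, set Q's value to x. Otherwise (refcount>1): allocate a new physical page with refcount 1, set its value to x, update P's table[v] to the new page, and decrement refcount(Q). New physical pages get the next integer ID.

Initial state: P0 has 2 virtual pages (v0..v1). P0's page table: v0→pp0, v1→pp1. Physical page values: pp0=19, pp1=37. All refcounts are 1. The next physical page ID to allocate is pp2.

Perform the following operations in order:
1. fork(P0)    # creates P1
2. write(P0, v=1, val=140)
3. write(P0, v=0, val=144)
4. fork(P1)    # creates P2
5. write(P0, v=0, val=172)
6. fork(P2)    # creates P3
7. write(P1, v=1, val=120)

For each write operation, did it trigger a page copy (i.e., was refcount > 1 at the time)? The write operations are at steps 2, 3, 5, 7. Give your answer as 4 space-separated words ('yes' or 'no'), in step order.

Op 1: fork(P0) -> P1. 2 ppages; refcounts: pp0:2 pp1:2
Op 2: write(P0, v1, 140). refcount(pp1)=2>1 -> COPY to pp2. 3 ppages; refcounts: pp0:2 pp1:1 pp2:1
Op 3: write(P0, v0, 144). refcount(pp0)=2>1 -> COPY to pp3. 4 ppages; refcounts: pp0:1 pp1:1 pp2:1 pp3:1
Op 4: fork(P1) -> P2. 4 ppages; refcounts: pp0:2 pp1:2 pp2:1 pp3:1
Op 5: write(P0, v0, 172). refcount(pp3)=1 -> write in place. 4 ppages; refcounts: pp0:2 pp1:2 pp2:1 pp3:1
Op 6: fork(P2) -> P3. 4 ppages; refcounts: pp0:3 pp1:3 pp2:1 pp3:1
Op 7: write(P1, v1, 120). refcount(pp1)=3>1 -> COPY to pp4. 5 ppages; refcounts: pp0:3 pp1:2 pp2:1 pp3:1 pp4:1

yes yes no yes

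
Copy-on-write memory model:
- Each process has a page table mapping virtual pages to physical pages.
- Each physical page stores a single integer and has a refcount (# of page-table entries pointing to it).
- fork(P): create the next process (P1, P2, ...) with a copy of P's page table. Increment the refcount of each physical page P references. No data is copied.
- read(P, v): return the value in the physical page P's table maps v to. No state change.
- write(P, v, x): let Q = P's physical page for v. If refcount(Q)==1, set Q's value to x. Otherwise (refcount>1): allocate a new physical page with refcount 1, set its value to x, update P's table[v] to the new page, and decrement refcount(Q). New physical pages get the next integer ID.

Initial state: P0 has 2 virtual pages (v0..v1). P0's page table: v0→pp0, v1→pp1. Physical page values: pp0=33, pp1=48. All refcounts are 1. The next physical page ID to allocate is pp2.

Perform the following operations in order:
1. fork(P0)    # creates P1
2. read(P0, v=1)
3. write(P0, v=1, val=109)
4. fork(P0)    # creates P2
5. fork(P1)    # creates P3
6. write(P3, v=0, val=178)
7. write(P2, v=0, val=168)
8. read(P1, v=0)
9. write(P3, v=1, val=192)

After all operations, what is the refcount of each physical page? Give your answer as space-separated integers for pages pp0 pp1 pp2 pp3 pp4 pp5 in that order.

Answer: 2 1 2 1 1 1

Derivation:
Op 1: fork(P0) -> P1. 2 ppages; refcounts: pp0:2 pp1:2
Op 2: read(P0, v1) -> 48. No state change.
Op 3: write(P0, v1, 109). refcount(pp1)=2>1 -> COPY to pp2. 3 ppages; refcounts: pp0:2 pp1:1 pp2:1
Op 4: fork(P0) -> P2. 3 ppages; refcounts: pp0:3 pp1:1 pp2:2
Op 5: fork(P1) -> P3. 3 ppages; refcounts: pp0:4 pp1:2 pp2:2
Op 6: write(P3, v0, 178). refcount(pp0)=4>1 -> COPY to pp3. 4 ppages; refcounts: pp0:3 pp1:2 pp2:2 pp3:1
Op 7: write(P2, v0, 168). refcount(pp0)=3>1 -> COPY to pp4. 5 ppages; refcounts: pp0:2 pp1:2 pp2:2 pp3:1 pp4:1
Op 8: read(P1, v0) -> 33. No state change.
Op 9: write(P3, v1, 192). refcount(pp1)=2>1 -> COPY to pp5. 6 ppages; refcounts: pp0:2 pp1:1 pp2:2 pp3:1 pp4:1 pp5:1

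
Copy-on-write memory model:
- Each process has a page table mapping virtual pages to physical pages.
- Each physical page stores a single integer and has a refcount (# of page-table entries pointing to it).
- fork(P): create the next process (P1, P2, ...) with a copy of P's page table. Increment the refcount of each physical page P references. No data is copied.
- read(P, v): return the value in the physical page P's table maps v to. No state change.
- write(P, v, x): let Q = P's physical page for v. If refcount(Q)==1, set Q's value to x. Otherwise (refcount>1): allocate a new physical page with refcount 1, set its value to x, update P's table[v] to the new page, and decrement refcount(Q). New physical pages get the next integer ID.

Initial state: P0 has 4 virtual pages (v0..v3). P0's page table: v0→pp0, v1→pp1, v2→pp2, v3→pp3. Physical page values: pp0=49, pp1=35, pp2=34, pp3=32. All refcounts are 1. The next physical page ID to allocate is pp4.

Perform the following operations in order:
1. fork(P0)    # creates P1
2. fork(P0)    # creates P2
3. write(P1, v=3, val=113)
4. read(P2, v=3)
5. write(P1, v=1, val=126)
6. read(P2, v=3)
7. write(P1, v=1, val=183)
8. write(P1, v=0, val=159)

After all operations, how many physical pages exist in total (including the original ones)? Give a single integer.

Answer: 7

Derivation:
Op 1: fork(P0) -> P1. 4 ppages; refcounts: pp0:2 pp1:2 pp2:2 pp3:2
Op 2: fork(P0) -> P2. 4 ppages; refcounts: pp0:3 pp1:3 pp2:3 pp3:3
Op 3: write(P1, v3, 113). refcount(pp3)=3>1 -> COPY to pp4. 5 ppages; refcounts: pp0:3 pp1:3 pp2:3 pp3:2 pp4:1
Op 4: read(P2, v3) -> 32. No state change.
Op 5: write(P1, v1, 126). refcount(pp1)=3>1 -> COPY to pp5. 6 ppages; refcounts: pp0:3 pp1:2 pp2:3 pp3:2 pp4:1 pp5:1
Op 6: read(P2, v3) -> 32. No state change.
Op 7: write(P1, v1, 183). refcount(pp5)=1 -> write in place. 6 ppages; refcounts: pp0:3 pp1:2 pp2:3 pp3:2 pp4:1 pp5:1
Op 8: write(P1, v0, 159). refcount(pp0)=3>1 -> COPY to pp6. 7 ppages; refcounts: pp0:2 pp1:2 pp2:3 pp3:2 pp4:1 pp5:1 pp6:1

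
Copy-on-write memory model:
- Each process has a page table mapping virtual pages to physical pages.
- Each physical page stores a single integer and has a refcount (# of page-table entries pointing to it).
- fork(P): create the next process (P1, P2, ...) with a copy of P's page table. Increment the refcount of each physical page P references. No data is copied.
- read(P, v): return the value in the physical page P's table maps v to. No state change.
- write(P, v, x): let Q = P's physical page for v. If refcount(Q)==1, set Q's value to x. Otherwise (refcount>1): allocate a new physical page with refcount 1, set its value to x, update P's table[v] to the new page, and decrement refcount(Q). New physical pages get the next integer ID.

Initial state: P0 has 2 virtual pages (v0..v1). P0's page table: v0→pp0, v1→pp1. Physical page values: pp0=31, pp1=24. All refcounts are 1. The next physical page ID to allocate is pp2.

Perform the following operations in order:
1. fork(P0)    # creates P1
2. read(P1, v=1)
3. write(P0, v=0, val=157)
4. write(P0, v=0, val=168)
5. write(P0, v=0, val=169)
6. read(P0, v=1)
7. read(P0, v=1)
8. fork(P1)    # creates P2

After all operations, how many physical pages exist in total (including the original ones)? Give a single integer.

Op 1: fork(P0) -> P1. 2 ppages; refcounts: pp0:2 pp1:2
Op 2: read(P1, v1) -> 24. No state change.
Op 3: write(P0, v0, 157). refcount(pp0)=2>1 -> COPY to pp2. 3 ppages; refcounts: pp0:1 pp1:2 pp2:1
Op 4: write(P0, v0, 168). refcount(pp2)=1 -> write in place. 3 ppages; refcounts: pp0:1 pp1:2 pp2:1
Op 5: write(P0, v0, 169). refcount(pp2)=1 -> write in place. 3 ppages; refcounts: pp0:1 pp1:2 pp2:1
Op 6: read(P0, v1) -> 24. No state change.
Op 7: read(P0, v1) -> 24. No state change.
Op 8: fork(P1) -> P2. 3 ppages; refcounts: pp0:2 pp1:3 pp2:1

Answer: 3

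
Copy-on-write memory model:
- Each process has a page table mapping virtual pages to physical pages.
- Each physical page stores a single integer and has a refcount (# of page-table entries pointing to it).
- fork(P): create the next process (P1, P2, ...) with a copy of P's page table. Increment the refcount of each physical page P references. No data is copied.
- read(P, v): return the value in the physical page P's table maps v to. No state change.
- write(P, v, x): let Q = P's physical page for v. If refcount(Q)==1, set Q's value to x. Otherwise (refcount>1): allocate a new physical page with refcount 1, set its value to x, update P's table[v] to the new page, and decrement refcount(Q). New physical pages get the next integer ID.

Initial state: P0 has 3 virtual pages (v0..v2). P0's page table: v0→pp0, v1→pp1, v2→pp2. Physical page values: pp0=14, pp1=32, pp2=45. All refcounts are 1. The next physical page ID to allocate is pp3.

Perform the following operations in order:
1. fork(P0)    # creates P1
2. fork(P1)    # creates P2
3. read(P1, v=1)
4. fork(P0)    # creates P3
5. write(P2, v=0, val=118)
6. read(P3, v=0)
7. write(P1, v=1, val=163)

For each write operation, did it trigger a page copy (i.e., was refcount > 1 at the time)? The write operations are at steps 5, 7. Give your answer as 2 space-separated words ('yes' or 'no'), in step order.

Op 1: fork(P0) -> P1. 3 ppages; refcounts: pp0:2 pp1:2 pp2:2
Op 2: fork(P1) -> P2. 3 ppages; refcounts: pp0:3 pp1:3 pp2:3
Op 3: read(P1, v1) -> 32. No state change.
Op 4: fork(P0) -> P3. 3 ppages; refcounts: pp0:4 pp1:4 pp2:4
Op 5: write(P2, v0, 118). refcount(pp0)=4>1 -> COPY to pp3. 4 ppages; refcounts: pp0:3 pp1:4 pp2:4 pp3:1
Op 6: read(P3, v0) -> 14. No state change.
Op 7: write(P1, v1, 163). refcount(pp1)=4>1 -> COPY to pp4. 5 ppages; refcounts: pp0:3 pp1:3 pp2:4 pp3:1 pp4:1

yes yes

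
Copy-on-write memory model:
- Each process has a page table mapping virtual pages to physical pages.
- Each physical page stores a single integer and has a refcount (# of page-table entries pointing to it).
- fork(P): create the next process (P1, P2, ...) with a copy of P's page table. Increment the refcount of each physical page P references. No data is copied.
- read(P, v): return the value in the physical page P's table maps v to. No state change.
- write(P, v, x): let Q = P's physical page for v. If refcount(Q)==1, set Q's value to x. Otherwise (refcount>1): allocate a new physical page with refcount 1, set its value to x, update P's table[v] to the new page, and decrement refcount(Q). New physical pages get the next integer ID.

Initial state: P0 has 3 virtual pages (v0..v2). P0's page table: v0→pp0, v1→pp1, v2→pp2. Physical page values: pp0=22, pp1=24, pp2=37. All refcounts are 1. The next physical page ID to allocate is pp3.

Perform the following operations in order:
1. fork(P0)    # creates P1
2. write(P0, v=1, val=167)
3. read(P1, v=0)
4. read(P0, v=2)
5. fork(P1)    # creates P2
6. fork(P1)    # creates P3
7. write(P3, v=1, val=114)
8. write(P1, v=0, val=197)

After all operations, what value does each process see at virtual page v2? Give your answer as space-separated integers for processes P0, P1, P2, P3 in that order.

Answer: 37 37 37 37

Derivation:
Op 1: fork(P0) -> P1. 3 ppages; refcounts: pp0:2 pp1:2 pp2:2
Op 2: write(P0, v1, 167). refcount(pp1)=2>1 -> COPY to pp3. 4 ppages; refcounts: pp0:2 pp1:1 pp2:2 pp3:1
Op 3: read(P1, v0) -> 22. No state change.
Op 4: read(P0, v2) -> 37. No state change.
Op 5: fork(P1) -> P2. 4 ppages; refcounts: pp0:3 pp1:2 pp2:3 pp3:1
Op 6: fork(P1) -> P3. 4 ppages; refcounts: pp0:4 pp1:3 pp2:4 pp3:1
Op 7: write(P3, v1, 114). refcount(pp1)=3>1 -> COPY to pp4. 5 ppages; refcounts: pp0:4 pp1:2 pp2:4 pp3:1 pp4:1
Op 8: write(P1, v0, 197). refcount(pp0)=4>1 -> COPY to pp5. 6 ppages; refcounts: pp0:3 pp1:2 pp2:4 pp3:1 pp4:1 pp5:1
P0: v2 -> pp2 = 37
P1: v2 -> pp2 = 37
P2: v2 -> pp2 = 37
P3: v2 -> pp2 = 37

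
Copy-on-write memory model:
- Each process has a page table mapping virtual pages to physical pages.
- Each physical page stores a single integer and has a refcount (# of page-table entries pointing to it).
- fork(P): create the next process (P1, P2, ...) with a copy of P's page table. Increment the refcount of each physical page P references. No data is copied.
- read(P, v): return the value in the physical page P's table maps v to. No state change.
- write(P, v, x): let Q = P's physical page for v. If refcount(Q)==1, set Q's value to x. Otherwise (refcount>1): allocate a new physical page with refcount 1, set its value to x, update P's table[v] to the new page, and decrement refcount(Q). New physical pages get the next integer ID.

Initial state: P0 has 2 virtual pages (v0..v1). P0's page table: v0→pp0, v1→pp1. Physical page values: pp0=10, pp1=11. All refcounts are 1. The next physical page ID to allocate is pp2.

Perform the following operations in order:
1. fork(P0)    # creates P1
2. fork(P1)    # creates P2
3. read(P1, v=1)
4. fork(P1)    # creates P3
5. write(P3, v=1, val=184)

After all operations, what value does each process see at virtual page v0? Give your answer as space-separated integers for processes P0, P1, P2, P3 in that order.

Op 1: fork(P0) -> P1. 2 ppages; refcounts: pp0:2 pp1:2
Op 2: fork(P1) -> P2. 2 ppages; refcounts: pp0:3 pp1:3
Op 3: read(P1, v1) -> 11. No state change.
Op 4: fork(P1) -> P3. 2 ppages; refcounts: pp0:4 pp1:4
Op 5: write(P3, v1, 184). refcount(pp1)=4>1 -> COPY to pp2. 3 ppages; refcounts: pp0:4 pp1:3 pp2:1
P0: v0 -> pp0 = 10
P1: v0 -> pp0 = 10
P2: v0 -> pp0 = 10
P3: v0 -> pp0 = 10

Answer: 10 10 10 10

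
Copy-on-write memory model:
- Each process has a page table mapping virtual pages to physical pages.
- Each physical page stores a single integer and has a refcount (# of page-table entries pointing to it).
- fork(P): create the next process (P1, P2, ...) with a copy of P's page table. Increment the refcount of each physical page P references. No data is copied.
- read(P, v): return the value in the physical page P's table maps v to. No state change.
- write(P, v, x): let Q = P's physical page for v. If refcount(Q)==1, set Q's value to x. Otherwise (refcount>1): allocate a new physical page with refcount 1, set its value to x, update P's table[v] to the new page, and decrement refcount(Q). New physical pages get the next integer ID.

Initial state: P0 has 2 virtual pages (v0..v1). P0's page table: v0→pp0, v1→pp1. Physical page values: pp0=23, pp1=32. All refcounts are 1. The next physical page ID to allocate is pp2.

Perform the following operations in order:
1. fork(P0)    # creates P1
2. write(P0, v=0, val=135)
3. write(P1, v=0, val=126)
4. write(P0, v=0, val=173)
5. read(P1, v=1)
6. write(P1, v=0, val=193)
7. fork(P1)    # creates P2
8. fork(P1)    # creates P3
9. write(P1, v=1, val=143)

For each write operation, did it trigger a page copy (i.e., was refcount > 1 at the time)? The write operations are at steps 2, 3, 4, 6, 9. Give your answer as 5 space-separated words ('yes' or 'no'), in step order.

Op 1: fork(P0) -> P1. 2 ppages; refcounts: pp0:2 pp1:2
Op 2: write(P0, v0, 135). refcount(pp0)=2>1 -> COPY to pp2. 3 ppages; refcounts: pp0:1 pp1:2 pp2:1
Op 3: write(P1, v0, 126). refcount(pp0)=1 -> write in place. 3 ppages; refcounts: pp0:1 pp1:2 pp2:1
Op 4: write(P0, v0, 173). refcount(pp2)=1 -> write in place. 3 ppages; refcounts: pp0:1 pp1:2 pp2:1
Op 5: read(P1, v1) -> 32. No state change.
Op 6: write(P1, v0, 193). refcount(pp0)=1 -> write in place. 3 ppages; refcounts: pp0:1 pp1:2 pp2:1
Op 7: fork(P1) -> P2. 3 ppages; refcounts: pp0:2 pp1:3 pp2:1
Op 8: fork(P1) -> P3. 3 ppages; refcounts: pp0:3 pp1:4 pp2:1
Op 9: write(P1, v1, 143). refcount(pp1)=4>1 -> COPY to pp3. 4 ppages; refcounts: pp0:3 pp1:3 pp2:1 pp3:1

yes no no no yes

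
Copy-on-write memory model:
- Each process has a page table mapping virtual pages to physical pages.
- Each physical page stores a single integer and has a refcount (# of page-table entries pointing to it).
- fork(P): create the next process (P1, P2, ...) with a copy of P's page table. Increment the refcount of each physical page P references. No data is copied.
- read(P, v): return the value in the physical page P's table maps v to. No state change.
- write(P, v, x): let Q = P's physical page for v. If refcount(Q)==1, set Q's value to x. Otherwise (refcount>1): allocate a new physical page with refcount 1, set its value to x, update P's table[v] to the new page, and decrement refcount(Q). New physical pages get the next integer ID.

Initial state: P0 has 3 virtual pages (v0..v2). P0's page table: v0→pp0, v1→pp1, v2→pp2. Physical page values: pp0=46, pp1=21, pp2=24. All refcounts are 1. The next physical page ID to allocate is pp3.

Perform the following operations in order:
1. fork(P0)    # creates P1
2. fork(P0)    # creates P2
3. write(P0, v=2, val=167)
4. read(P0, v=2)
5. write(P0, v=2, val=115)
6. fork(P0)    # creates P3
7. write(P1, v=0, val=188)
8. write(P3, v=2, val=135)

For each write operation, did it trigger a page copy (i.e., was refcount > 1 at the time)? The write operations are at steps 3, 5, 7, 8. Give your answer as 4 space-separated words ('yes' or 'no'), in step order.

Op 1: fork(P0) -> P1. 3 ppages; refcounts: pp0:2 pp1:2 pp2:2
Op 2: fork(P0) -> P2. 3 ppages; refcounts: pp0:3 pp1:3 pp2:3
Op 3: write(P0, v2, 167). refcount(pp2)=3>1 -> COPY to pp3. 4 ppages; refcounts: pp0:3 pp1:3 pp2:2 pp3:1
Op 4: read(P0, v2) -> 167. No state change.
Op 5: write(P0, v2, 115). refcount(pp3)=1 -> write in place. 4 ppages; refcounts: pp0:3 pp1:3 pp2:2 pp3:1
Op 6: fork(P0) -> P3. 4 ppages; refcounts: pp0:4 pp1:4 pp2:2 pp3:2
Op 7: write(P1, v0, 188). refcount(pp0)=4>1 -> COPY to pp4. 5 ppages; refcounts: pp0:3 pp1:4 pp2:2 pp3:2 pp4:1
Op 8: write(P3, v2, 135). refcount(pp3)=2>1 -> COPY to pp5. 6 ppages; refcounts: pp0:3 pp1:4 pp2:2 pp3:1 pp4:1 pp5:1

yes no yes yes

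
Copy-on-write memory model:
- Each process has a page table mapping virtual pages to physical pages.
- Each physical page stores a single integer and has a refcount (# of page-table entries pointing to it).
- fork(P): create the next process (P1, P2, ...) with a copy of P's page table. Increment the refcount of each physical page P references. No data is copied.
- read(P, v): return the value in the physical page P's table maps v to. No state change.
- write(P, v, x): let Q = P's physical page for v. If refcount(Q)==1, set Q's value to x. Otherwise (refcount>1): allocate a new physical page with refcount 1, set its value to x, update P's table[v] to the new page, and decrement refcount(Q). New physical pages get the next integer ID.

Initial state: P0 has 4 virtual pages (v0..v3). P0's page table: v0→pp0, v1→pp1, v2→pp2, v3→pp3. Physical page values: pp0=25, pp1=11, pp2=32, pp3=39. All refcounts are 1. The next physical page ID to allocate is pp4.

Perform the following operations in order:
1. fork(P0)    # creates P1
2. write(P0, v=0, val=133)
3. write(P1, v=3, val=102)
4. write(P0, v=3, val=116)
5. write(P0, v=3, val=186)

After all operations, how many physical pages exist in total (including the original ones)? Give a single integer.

Answer: 6

Derivation:
Op 1: fork(P0) -> P1. 4 ppages; refcounts: pp0:2 pp1:2 pp2:2 pp3:2
Op 2: write(P0, v0, 133). refcount(pp0)=2>1 -> COPY to pp4. 5 ppages; refcounts: pp0:1 pp1:2 pp2:2 pp3:2 pp4:1
Op 3: write(P1, v3, 102). refcount(pp3)=2>1 -> COPY to pp5. 6 ppages; refcounts: pp0:1 pp1:2 pp2:2 pp3:1 pp4:1 pp5:1
Op 4: write(P0, v3, 116). refcount(pp3)=1 -> write in place. 6 ppages; refcounts: pp0:1 pp1:2 pp2:2 pp3:1 pp4:1 pp5:1
Op 5: write(P0, v3, 186). refcount(pp3)=1 -> write in place. 6 ppages; refcounts: pp0:1 pp1:2 pp2:2 pp3:1 pp4:1 pp5:1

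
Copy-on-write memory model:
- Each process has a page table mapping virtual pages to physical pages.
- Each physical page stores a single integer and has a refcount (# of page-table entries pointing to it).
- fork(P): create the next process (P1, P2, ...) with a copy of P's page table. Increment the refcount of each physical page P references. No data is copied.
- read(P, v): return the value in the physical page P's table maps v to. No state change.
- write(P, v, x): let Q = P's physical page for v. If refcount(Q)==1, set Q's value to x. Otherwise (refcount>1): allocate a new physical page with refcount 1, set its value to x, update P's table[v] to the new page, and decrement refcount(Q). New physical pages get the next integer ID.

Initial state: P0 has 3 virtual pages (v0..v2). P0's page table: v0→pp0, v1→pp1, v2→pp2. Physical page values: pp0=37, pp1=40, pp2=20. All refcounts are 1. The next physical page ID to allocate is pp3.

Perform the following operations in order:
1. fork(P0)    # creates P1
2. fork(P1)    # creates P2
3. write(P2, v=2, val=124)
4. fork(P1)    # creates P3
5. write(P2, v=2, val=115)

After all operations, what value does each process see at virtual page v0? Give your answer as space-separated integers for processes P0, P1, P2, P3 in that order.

Answer: 37 37 37 37

Derivation:
Op 1: fork(P0) -> P1. 3 ppages; refcounts: pp0:2 pp1:2 pp2:2
Op 2: fork(P1) -> P2. 3 ppages; refcounts: pp0:3 pp1:3 pp2:3
Op 3: write(P2, v2, 124). refcount(pp2)=3>1 -> COPY to pp3. 4 ppages; refcounts: pp0:3 pp1:3 pp2:2 pp3:1
Op 4: fork(P1) -> P3. 4 ppages; refcounts: pp0:4 pp1:4 pp2:3 pp3:1
Op 5: write(P2, v2, 115). refcount(pp3)=1 -> write in place. 4 ppages; refcounts: pp0:4 pp1:4 pp2:3 pp3:1
P0: v0 -> pp0 = 37
P1: v0 -> pp0 = 37
P2: v0 -> pp0 = 37
P3: v0 -> pp0 = 37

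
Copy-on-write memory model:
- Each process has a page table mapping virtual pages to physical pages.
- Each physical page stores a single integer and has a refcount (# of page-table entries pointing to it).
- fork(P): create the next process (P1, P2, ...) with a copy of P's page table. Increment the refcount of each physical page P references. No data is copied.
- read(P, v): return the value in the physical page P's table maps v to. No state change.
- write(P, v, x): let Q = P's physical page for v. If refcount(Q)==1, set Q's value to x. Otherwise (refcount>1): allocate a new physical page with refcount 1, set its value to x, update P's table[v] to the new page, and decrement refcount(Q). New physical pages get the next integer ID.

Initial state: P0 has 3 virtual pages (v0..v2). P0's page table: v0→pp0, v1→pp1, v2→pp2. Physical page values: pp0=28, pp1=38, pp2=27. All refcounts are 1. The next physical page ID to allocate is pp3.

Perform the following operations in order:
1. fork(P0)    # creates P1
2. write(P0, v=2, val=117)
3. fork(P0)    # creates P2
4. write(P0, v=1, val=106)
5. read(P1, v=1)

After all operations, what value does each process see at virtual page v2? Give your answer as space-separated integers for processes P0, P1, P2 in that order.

Answer: 117 27 117

Derivation:
Op 1: fork(P0) -> P1. 3 ppages; refcounts: pp0:2 pp1:2 pp2:2
Op 2: write(P0, v2, 117). refcount(pp2)=2>1 -> COPY to pp3. 4 ppages; refcounts: pp0:2 pp1:2 pp2:1 pp3:1
Op 3: fork(P0) -> P2. 4 ppages; refcounts: pp0:3 pp1:3 pp2:1 pp3:2
Op 4: write(P0, v1, 106). refcount(pp1)=3>1 -> COPY to pp4. 5 ppages; refcounts: pp0:3 pp1:2 pp2:1 pp3:2 pp4:1
Op 5: read(P1, v1) -> 38. No state change.
P0: v2 -> pp3 = 117
P1: v2 -> pp2 = 27
P2: v2 -> pp3 = 117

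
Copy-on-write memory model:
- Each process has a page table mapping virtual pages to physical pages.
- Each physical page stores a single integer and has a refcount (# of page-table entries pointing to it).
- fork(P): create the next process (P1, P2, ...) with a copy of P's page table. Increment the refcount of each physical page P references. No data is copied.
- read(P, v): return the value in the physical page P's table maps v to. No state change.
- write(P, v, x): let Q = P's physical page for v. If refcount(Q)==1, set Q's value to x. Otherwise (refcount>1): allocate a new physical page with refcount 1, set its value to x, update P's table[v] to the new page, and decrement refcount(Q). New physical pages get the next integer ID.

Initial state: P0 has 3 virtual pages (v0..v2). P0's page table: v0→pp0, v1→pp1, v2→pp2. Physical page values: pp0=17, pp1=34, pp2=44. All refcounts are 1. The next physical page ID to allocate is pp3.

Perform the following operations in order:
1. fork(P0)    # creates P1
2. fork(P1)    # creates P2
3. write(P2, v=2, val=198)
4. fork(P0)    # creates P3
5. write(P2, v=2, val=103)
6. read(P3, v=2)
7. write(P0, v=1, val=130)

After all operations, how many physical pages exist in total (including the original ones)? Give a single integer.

Op 1: fork(P0) -> P1. 3 ppages; refcounts: pp0:2 pp1:2 pp2:2
Op 2: fork(P1) -> P2. 3 ppages; refcounts: pp0:3 pp1:3 pp2:3
Op 3: write(P2, v2, 198). refcount(pp2)=3>1 -> COPY to pp3. 4 ppages; refcounts: pp0:3 pp1:3 pp2:2 pp3:1
Op 4: fork(P0) -> P3. 4 ppages; refcounts: pp0:4 pp1:4 pp2:3 pp3:1
Op 5: write(P2, v2, 103). refcount(pp3)=1 -> write in place. 4 ppages; refcounts: pp0:4 pp1:4 pp2:3 pp3:1
Op 6: read(P3, v2) -> 44. No state change.
Op 7: write(P0, v1, 130). refcount(pp1)=4>1 -> COPY to pp4. 5 ppages; refcounts: pp0:4 pp1:3 pp2:3 pp3:1 pp4:1

Answer: 5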